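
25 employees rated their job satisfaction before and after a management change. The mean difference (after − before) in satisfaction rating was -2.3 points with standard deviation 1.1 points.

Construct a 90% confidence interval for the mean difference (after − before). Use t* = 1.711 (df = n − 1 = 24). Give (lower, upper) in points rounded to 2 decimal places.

Paired design: SE = s_d/√n = 1.1/√25 = 0.2200.
t* = 1.711; margin of error = 1.711 × 0.2200 = 0.3764.
-2.3 ± 0.3764 → (-2.68, -1.92).

(-2.68, -1.92)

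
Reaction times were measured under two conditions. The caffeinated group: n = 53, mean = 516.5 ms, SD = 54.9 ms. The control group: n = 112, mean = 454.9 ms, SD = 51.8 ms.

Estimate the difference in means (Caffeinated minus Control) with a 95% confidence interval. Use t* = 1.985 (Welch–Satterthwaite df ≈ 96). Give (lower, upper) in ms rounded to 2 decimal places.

Standard errors of each mean: 54.9/√53 = 7.5411 and 51.8/√112 = 4.8946.
SE(x̄₁ − x̄₂) = √(7.5411² + 4.8946²) = 8.9903 for independent samples with unequal variances.
With t* = 1.985, the margin is 1.985 × 8.9903 = 17.8457.
x̄₁ − x̄₂ = 516.5 − 454.9 = 61.6000; the interval is 61.6000 ± 17.8457 = (43.75, 79.45).

(43.75, 79.45)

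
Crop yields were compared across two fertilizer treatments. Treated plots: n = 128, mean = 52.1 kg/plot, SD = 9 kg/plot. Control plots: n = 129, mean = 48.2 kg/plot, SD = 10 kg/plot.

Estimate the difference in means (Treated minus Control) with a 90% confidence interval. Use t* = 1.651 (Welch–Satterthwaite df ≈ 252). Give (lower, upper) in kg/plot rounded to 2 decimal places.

Per-group SEs: s₁/√n₁ = 9/√128 = 0.7955, s₂/√n₂ = 10/√129 = 0.8805.
Unpooled SE of the difference: √(0.63282025 + 0.77528025) = 1.1866.
Margin of error = t* · SE = 1.651 × 1.1866 = 1.9591.
x̄₁ − x̄₂ = 52.1 − 48.2 = 3.9000.
CI: 3.9000 ± 1.9591 = (1.94, 5.86).

(1.94, 5.86)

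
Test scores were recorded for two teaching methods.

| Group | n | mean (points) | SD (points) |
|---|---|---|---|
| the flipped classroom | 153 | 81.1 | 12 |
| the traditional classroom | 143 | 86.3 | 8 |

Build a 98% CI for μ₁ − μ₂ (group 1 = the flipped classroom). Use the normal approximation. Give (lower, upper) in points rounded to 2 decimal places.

Standard errors of each mean: 12/√153 = 0.9701 and 8/√143 = 0.6690.
SE(x̄₁ − x̄₂) = √(0.9701² + 0.6690²) = 1.1784 for independent samples with unequal variances.
With z* = 2.326, the margin is 2.326 × 1.1784 = 2.7410.
x̄₁ − x̄₂ = 81.1 − 86.3 = -5.2000; the interval is -5.2000 ± 2.7410 = (-7.94, -2.46).

(-7.94, -2.46)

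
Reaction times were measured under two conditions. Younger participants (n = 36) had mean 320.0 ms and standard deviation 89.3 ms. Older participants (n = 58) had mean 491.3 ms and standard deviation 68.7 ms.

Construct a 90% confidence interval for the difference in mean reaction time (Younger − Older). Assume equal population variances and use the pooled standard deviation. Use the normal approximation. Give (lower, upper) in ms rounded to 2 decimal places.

(-198.24, -144.36)

Pooled variance s_p² = [35·89.3² + 57·68.7²] / (36+58−2) = 5957.9291, so s_p = 77.1876.
SE_diff = s_p·√(1/n₁ + 1/n₂) = 77.1876·√(1/36 + 1/58) = 16.3774.
z* = 1.645; margin = 1.645 × 16.3774 = 26.9408.
Difference = 320.0 − 491.3 = -171.3000.
-171.3000 ± 26.9408 → (-198.24, -144.36).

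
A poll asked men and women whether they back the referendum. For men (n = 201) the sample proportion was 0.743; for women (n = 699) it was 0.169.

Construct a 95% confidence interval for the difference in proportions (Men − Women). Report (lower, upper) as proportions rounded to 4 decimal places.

(0.5075, 0.6405)

The two standard errors are √(0.7430×0.2570/201) = 0.03082 and √(0.1690×0.8310/699) = 0.01417.
Because the samples are independent, SE_diff = √(0.03082² + 0.01417²) = 0.03392.
Using z* = 1.960 for 95%, ME = 1.960 × 0.03392 = 0.06648.
p̂₁ − p̂₂ = 0.5740; interval 0.5740 ± 0.06648 gives (0.5075, 0.6405).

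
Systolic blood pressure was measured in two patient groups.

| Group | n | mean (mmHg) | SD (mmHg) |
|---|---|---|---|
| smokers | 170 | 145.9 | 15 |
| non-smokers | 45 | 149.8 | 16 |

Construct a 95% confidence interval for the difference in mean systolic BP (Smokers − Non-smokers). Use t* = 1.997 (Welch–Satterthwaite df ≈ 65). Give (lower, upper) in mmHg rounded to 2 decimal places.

SE₁ = s₁/√n₁ = 15/√170 = 1.1504; SE₂ = 16/√45 = 2.3851.
Independent samples, unequal variances: SE_diff = √(SE₁² + SE₂²) = √(1.32342016 + 5.68870201) = 2.6480.
t* = 1.997, so margin of error = 1.997 × 2.6480 = 5.2881.
Difference in means = 145.9 − 149.8 = -3.9000.
-3.9000 ± 5.2881 → (-9.19, 1.39).

(-9.19, 1.39)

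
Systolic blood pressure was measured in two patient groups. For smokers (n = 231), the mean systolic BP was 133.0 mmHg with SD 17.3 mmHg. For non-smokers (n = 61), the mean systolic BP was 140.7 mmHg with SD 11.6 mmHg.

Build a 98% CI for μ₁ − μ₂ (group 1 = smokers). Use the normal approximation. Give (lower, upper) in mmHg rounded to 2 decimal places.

SE₁ = s₁/√n₁ = 17.3/√231 = 1.1383; SE₂ = 11.6/√61 = 1.4852.
Independent samples, unequal variances: SE_diff = √(SE₁² + SE₂²) = √(1.29572689 + 2.20581904) = 1.8712.
z* = 2.326, so margin of error = 2.326 × 1.8712 = 4.3524.
Difference in means = 133.0 − 140.7 = -7.7000.
-7.7000 ± 4.3524 → (-12.05, -3.35).

(-12.05, -3.35)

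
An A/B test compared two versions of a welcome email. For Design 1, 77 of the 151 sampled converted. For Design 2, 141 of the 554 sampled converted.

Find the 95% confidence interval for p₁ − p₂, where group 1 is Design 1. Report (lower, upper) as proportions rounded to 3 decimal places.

Sample proportions: 77/151 = 0.5099, 141/554 = 0.2545.
Each SE is √(p̂(1−p̂)/n): √(0.5099·0.4901/151) = 0.04068 and √(0.2545·0.7455/554) = 0.01851.
SE(p̂₁ − p̂₂) = √(SE₁² + SE₂²) = √(0.0016548624 + 0.0003426201) = 0.04469, since the two samples are independent.
At 95% confidence z* = 1.960; margin = 1.960 × 0.04469 = 0.08759.
The difference is 0.5099 − 0.2545 = 0.2554, so the interval is 0.2554 ± 0.08759 = (0.168, 0.343).

(0.168, 0.343)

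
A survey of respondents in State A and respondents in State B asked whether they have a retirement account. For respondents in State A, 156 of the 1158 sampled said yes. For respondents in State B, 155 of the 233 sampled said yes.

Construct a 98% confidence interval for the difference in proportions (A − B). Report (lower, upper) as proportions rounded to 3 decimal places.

Sample proportions: 156/1158 = 0.1347, 155/233 = 0.6652.
Each SE is √(p̂(1−p̂)/n): √(0.1347·0.8653/1158) = 0.01003 and √(0.6652·0.3348/233) = 0.03092.
SE(p̂₁ − p̂₂) = √(SE₁² + SE₂²) = √(0.0001006009 + 0.0009560464) = 0.03251, since the two samples are independent.
At 98% confidence z* = 2.326; margin = 2.326 × 0.03251 = 0.07562.
The difference is 0.1347 − 0.6652 = -0.5305, so the interval is -0.5305 ± 0.07562 = (-0.606, -0.455).

(-0.606, -0.455)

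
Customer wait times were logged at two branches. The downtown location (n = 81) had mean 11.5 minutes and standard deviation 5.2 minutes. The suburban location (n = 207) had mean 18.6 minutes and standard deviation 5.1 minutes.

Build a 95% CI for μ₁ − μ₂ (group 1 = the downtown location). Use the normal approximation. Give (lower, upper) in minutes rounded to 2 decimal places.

SE₁ = s₁/√n₁ = 5.2/√81 = 0.5778; SE₂ = 5.1/√207 = 0.3545.
Independent samples, unequal variances: SE_diff = √(SE₁² + SE₂²) = √(0.33385284 + 0.12567025) = 0.6779.
z* = 1.960, so margin of error = 1.960 × 0.6779 = 1.3287.
Difference in means = 11.5 − 18.6 = -7.1000.
-7.1000 ± 1.3287 → (-8.43, -5.77).

(-8.43, -5.77)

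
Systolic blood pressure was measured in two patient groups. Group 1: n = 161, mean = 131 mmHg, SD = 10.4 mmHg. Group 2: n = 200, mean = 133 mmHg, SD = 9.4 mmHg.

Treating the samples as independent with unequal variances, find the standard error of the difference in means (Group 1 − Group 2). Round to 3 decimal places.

1.055

Standard errors of each mean: 10.4/√161 = 0.8196 and 9.4/√200 = 0.6647.
SE(x̄₁ − x̄₂) = √(0.8196² + 0.6647²) = 1.0553 for independent samples with unequal variances.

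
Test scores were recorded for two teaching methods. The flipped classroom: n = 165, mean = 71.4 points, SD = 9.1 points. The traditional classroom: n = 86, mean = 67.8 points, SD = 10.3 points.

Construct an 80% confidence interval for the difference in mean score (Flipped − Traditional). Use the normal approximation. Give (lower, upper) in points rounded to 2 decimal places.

(1.91, 5.29)

SE₁ = s₁/√n₁ = 9.1/√165 = 0.7084; SE₂ = 10.3/√86 = 1.1107.
Independent samples, unequal variances: SE_diff = √(SE₁² + SE₂²) = √(0.50183056 + 1.23365449) = 1.3174.
z* = 1.282, so margin of error = 1.282 × 1.3174 = 1.6889.
Difference in means = 71.4 − 67.8 = 3.6000.
3.6000 ± 1.6889 → (1.91, 5.29).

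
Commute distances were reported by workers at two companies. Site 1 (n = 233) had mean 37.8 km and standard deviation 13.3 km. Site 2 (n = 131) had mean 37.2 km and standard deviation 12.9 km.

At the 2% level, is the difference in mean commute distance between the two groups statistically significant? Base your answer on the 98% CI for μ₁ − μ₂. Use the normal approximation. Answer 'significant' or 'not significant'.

Standard errors of each mean: 13.3/√233 = 0.8713 and 12.9/√131 = 1.1271.
SE(x̄₁ − x̄₂) = √(0.8713² + 1.1271²) = 1.4246 for independent samples with unequal variances.
With z* = 2.326, the margin is 2.326 × 1.4246 = 3.3136.
x̄₁ − x̄₂ = 37.8 − 37.2 = 0.6000; the interval is 0.6000 ± 3.3136 = (-2.7136, 3.9136).
The interval (-2.7136, 3.9136) contains 0, so the difference is not significant.

not significant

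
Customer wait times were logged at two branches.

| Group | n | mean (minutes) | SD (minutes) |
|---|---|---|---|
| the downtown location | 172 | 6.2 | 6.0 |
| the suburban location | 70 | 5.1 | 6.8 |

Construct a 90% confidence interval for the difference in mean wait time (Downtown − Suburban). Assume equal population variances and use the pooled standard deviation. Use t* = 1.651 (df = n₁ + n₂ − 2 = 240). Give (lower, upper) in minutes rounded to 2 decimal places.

Pooled variance s_p² = [171·6.0² + 69·6.8²] / (172+70−2) = 38.9440, so s_p = 6.2405.
SE_diff = s_p·√(1/n₁ + 1/n₂) = 6.2405·√(1/172 + 1/70) = 0.8847.
t* = 1.651; margin = 1.651 × 0.8847 = 1.4606.
Difference = 6.2 − 5.1 = 1.1000.
1.1000 ± 1.4606 → (-0.36, 2.56).

(-0.36, 2.56)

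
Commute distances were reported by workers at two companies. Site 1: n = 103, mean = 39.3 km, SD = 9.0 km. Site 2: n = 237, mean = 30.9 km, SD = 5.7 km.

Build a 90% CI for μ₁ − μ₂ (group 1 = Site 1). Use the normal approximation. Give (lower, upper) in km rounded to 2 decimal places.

(6.82, 9.98)

Per-group SEs: s₁/√n₁ = 9.0/√103 = 0.8868, s₂/√n₂ = 5.7/√237 = 0.3703.
Unpooled SE of the difference: √(0.78641424 + 0.13712209) = 0.9610.
Margin of error = z* · SE = 1.645 × 0.9610 = 1.5808.
x̄₁ − x̄₂ = 39.3 − 30.9 = 8.4000.
CI: 8.4000 ± 1.5808 = (6.82, 9.98).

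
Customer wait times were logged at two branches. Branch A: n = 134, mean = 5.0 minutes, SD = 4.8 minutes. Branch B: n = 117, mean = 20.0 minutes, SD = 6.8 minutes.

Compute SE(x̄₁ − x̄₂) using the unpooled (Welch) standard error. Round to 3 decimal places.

0.753

Standard errors of each mean: 4.8/√134 = 0.4147 and 6.8/√117 = 0.6287.
SE(x̄₁ − x̄₂) = √(0.4147² + 0.6287²) = 0.7532 for independent samples with unequal variances.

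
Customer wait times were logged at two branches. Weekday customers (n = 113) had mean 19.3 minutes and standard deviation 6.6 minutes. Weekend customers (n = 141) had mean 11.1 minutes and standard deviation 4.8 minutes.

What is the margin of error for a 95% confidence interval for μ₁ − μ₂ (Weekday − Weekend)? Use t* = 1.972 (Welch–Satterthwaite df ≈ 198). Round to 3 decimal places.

1.461

Standard errors of each mean: 6.6/√113 = 0.6209 and 4.8/√141 = 0.4042.
SE(x̄₁ − x̄₂) = √(0.6209² + 0.4042²) = 0.7409 for independent samples with unequal variances.
With t* = 1.972, the margin is 1.972 × 0.7409 = 1.4611.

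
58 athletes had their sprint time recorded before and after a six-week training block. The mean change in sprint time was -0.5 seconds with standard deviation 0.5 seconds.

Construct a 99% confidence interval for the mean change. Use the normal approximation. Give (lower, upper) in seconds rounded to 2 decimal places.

(-0.67, -0.33)

Paired design: SE = s_d/√n = 0.5/√58 = 0.0657.
z* = 2.576; margin of error = 2.576 × 0.0657 = 0.1692.
-0.5 ± 0.1692 → (-0.67, -0.33).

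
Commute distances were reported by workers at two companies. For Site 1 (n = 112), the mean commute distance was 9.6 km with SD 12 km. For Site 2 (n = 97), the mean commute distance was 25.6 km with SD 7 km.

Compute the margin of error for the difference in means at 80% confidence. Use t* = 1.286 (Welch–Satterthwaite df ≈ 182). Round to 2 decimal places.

1.72

SE₁ = s₁/√n₁ = 12/√112 = 1.1339; SE₂ = 7/√97 = 0.7107.
Independent samples, unequal variances: SE_diff = √(SE₁² + SE₂²) = √(1.28572921 + 0.50509449) = 1.3382.
t* = 1.286, so margin of error = 1.286 × 1.3382 = 1.7209.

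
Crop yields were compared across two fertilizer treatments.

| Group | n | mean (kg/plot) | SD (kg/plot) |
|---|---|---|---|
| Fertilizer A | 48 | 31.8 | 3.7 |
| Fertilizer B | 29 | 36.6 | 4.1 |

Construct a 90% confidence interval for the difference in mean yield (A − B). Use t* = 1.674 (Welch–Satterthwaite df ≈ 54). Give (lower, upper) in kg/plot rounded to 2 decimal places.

Per-group SEs: s₁/√n₁ = 3.7/√48 = 0.5340, s₂/√n₂ = 4.1/√29 = 0.7614.
Unpooled SE of the difference: √(0.285156 + 0.57972996) = 0.9300.
Margin of error = t* · SE = 1.674 × 0.9300 = 1.5568.
x̄₁ − x̄₂ = 31.8 − 36.6 = -4.8000.
CI: -4.8000 ± 1.5568 = (-6.36, -3.24).

(-6.36, -3.24)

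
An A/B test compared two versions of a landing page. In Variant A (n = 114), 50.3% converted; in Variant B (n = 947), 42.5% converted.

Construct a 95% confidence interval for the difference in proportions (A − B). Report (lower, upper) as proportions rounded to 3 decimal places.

SE₁ = √(p̂₁(1−p̂₁)/n₁) = √(0.5030·0.4970/114) = 0.04683; SE₂ = √(0.4250·0.5750/947) = 0.01606.
Independent samples: SE of the difference = √(SE₁² + SE₂²) = √(0.0021930489 + 0.0002579236) = 0.04951.
z* for 95% confidence is 1.960, so the margin of error is 1.960 × 0.04951 = 0.09704.
Point estimate p̂₁ − p̂₂ = 0.5030 − 0.4250 = 0.0780.
0.0780 ± 0.09704 → (-0.019, 0.175).

(-0.019, 0.175)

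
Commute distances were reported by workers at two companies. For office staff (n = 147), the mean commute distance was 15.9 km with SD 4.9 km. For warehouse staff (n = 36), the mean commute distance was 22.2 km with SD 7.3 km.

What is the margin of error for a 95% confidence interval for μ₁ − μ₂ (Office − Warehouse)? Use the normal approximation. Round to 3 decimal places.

Per-group SEs: s₁/√n₁ = 4.9/√147 = 0.4041, s₂/√n₂ = 7.3/√36 = 1.2167.
Unpooled SE of the difference: √(0.16329681 + 1.48035889) = 1.2821.
Margin of error = z* · SE = 1.960 × 1.2821 = 2.5129.

2.513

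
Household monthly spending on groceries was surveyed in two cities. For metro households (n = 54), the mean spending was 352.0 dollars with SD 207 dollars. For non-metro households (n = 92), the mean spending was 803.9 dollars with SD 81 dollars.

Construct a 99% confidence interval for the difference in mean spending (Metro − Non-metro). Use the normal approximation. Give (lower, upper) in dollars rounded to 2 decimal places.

(-527.65, -376.15)

SE₁ = s₁/√n₁ = 207/√54 = 28.1691; SE₂ = 81/√92 = 8.4448.
Independent samples, unequal variances: SE_diff = √(SE₁² + SE₂²) = √(793.49819481 + 71.31464704) = 29.4077.
z* = 2.576, so margin of error = 2.576 × 29.4077 = 75.7542.
Difference in means = 352.0 − 803.9 = -451.9000.
-451.9000 ± 75.7542 → (-527.65, -376.15).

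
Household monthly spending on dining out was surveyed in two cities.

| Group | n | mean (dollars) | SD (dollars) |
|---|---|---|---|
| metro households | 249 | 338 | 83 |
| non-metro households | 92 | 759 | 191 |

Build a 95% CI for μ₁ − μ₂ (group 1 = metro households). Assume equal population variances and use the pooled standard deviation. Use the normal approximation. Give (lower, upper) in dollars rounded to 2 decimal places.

Pooled variance s_p² = [248·83² + 91·191²] / (249+92−2) = 14832.5752, so s_p = 121.7891.
SE_diff = s_p·√(1/n₁ + 1/n₂) = 121.7891·√(1/249 + 1/92) = 14.8591.
z* = 1.960; margin = 1.960 × 14.8591 = 29.1238.
Difference = 338 − 759 = -421.0000.
-421.0000 ± 29.1238 → (-450.12, -391.88).

(-450.12, -391.88)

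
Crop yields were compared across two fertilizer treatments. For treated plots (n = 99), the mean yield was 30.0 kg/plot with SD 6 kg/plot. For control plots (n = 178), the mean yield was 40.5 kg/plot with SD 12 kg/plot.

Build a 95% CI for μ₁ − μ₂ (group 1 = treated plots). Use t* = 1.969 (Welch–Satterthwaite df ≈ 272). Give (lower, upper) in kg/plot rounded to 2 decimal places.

(-12.63, -8.37)

Standard errors of each mean: 6/√99 = 0.6030 and 12/√178 = 0.8994.
SE(x̄₁ − x̄₂) = √(0.6030² + 0.8994²) = 1.0828 for independent samples with unequal variances.
With t* = 1.969, the margin is 1.969 × 1.0828 = 2.1320.
x̄₁ − x̄₂ = 30.0 − 40.5 = -10.5000; the interval is -10.5000 ± 2.1320 = (-12.63, -8.37).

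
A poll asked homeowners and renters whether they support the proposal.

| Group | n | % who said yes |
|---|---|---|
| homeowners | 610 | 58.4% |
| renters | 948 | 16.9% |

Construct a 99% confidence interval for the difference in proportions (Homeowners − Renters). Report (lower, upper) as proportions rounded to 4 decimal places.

The two standard errors are √(0.5840×0.4160/610) = 0.01996 and √(0.1690×0.8310/948) = 0.01217.
Because the samples are independent, SE_diff = √(0.01996² + 0.01217²) = 0.02338.
Using z* = 2.576 for 99%, ME = 2.576 × 0.02338 = 0.06023.
p̂₁ − p̂₂ = 0.4150; interval 0.4150 ± 0.06023 gives (0.3548, 0.4752).

(0.3548, 0.4752)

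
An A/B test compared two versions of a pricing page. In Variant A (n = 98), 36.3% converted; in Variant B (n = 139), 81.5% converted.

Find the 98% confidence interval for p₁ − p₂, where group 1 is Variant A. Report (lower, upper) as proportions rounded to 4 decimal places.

(-0.5885, -0.3155)

SE₁ = √(p̂₁(1−p̂₁)/n₁) = √(0.3630·0.6370/98) = 0.04857; SE₂ = √(0.8150·0.1850/139) = 0.03293.
Independent samples: SE of the difference = √(SE₁² + SE₂²) = √(0.0023590449 + 0.0010843849) = 0.05868.
z* for 98% confidence is 2.326, so the margin of error is 2.326 × 0.05868 = 0.13649.
Point estimate p̂₁ − p̂₂ = 0.3630 − 0.8150 = -0.4520.
-0.4520 ± 0.13649 → (-0.5885, -0.3155).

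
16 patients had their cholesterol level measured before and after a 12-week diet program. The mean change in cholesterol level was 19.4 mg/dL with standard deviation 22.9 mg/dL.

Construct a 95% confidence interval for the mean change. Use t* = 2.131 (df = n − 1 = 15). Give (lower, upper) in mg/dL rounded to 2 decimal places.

Paired design: SE = s_d/√n = 22.9/√16 = 5.7250.
t* = 2.131; margin of error = 2.131 × 5.7250 = 12.2000.
19.4 ± 12.2000 → (7.20, 31.60).

(7.20, 31.60)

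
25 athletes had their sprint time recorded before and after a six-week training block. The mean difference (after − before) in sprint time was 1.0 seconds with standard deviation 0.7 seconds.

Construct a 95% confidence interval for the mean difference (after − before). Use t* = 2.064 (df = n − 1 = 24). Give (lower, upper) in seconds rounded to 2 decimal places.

(0.71, 1.29)

Paired design: SE = s_d/√n = 0.7/√25 = 0.1400.
t* = 2.064; margin of error = 2.064 × 0.1400 = 0.2890.
1.0 ± 0.2890 → (0.71, 1.29).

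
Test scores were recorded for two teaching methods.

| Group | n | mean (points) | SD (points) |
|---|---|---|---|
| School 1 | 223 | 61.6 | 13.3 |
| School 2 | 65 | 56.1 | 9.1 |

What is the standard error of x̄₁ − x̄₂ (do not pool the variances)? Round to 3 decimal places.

Per-group SEs: s₁/√n₁ = 13.3/√223 = 0.8906, s₂/√n₂ = 9.1/√65 = 1.1287.
Unpooled SE of the difference: √(0.79316836 + 1.27396369) = 1.4378.

1.438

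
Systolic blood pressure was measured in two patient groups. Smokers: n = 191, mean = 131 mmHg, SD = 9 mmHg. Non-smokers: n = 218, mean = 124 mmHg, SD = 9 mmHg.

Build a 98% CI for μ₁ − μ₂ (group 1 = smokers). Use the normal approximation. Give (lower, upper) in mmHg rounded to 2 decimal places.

Standard errors of each mean: 9/√191 = 0.6512 and 9/√218 = 0.6096.
SE(x̄₁ − x̄₂) = √(0.6512² + 0.6096²) = 0.8920 for independent samples with unequal variances.
With z* = 2.326, the margin is 2.326 × 0.8920 = 2.0748.
x̄₁ − x̄₂ = 131 − 124 = 7.0000; the interval is 7.0000 ± 2.0748 = (4.93, 9.07).

(4.93, 9.07)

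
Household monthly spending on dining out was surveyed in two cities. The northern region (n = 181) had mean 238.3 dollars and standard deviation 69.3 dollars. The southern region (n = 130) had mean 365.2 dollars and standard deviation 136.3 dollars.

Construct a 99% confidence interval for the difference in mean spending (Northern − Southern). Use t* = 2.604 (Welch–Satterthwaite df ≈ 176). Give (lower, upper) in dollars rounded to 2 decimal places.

(-160.80, -93.00)

Per-group SEs: s₁/√n₁ = 69.3/√181 = 5.1510, s₂/√n₂ = 136.3/√130 = 11.9543.
Unpooled SE of the difference: √(26.532801 + 142.90528849) = 13.0168.
Margin of error = t* · SE = 2.604 × 13.0168 = 33.8957.
x̄₁ − x̄₂ = 238.3 − 365.2 = -126.9000.
CI: -126.9000 ± 33.8957 = (-160.80, -93.00).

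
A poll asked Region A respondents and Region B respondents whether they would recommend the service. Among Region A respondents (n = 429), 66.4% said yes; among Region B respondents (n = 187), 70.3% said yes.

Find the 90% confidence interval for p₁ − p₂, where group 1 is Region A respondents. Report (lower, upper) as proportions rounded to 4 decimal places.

(-0.1055, 0.0275)

SE₁ = √(p̂₁(1−p̂₁)/n₁) = √(0.6640·0.3360/429) = 0.02280; SE₂ = √(0.7030·0.2970/187) = 0.03341.
Independent samples: SE of the difference = √(SE₁² + SE₂²) = √(0.00051984 + 0.0011162281) = 0.04045.
z* for 90% confidence is 1.645, so the margin of error is 1.645 × 0.04045 = 0.06654.
Point estimate p̂₁ − p̂₂ = 0.6640 − 0.7030 = -0.0390.
-0.0390 ± 0.06654 → (-0.1055, 0.0275).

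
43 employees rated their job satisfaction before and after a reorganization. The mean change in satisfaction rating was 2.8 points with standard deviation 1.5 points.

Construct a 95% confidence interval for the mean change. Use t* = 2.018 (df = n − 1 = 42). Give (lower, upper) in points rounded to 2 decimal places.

This is a matched-pairs design, so SE = s_d/√n = 1.5/√43 = 0.2287.
Margin = 2.018 × 0.2287 = 0.4615; the interval is 2.8 ± 0.4615 = (2.34, 3.26).

(2.34, 3.26)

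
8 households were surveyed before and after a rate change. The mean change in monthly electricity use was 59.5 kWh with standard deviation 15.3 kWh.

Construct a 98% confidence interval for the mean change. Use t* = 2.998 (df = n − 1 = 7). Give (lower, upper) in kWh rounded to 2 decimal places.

This is a matched-pairs design, so SE = s_d/√n = 15.3/√8 = 5.4094.
Margin = 2.998 × 5.4094 = 16.2174; the interval is 59.5 ± 16.2174 = (43.28, 75.72).

(43.28, 75.72)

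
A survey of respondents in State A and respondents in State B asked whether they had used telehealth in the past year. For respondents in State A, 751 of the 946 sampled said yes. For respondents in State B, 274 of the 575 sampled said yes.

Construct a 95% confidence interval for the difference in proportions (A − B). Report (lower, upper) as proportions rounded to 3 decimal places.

p̂₁ = 751/946 = 0.7939 and p̂₂ = 274/575 = 0.4765.
SE₁ = √(p̂₁(1−p̂₁)/n₁) = √(0.7939·0.2061/946) = 0.01315; SE₂ = √(0.4765·0.5235/575) = 0.02083.
Independent samples: SE of the difference = √(SE₁² + SE₂²) = √(0.0001729225 + 0.0004338889) = 0.02463.
z* for 95% confidence is 1.960, so the margin of error is 1.960 × 0.02463 = 0.04827.
Point estimate p̂₁ − p̂₂ = 0.7939 − 0.4765 = 0.3174.
0.3174 ± 0.04827 → (0.269, 0.366).

(0.269, 0.366)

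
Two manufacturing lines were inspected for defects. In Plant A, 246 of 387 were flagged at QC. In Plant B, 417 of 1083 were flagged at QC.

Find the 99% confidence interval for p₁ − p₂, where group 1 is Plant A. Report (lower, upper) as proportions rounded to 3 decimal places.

Sample proportions: 246/387 = 0.6357, 417/1083 = 0.3850.
Each SE is √(p̂(1−p̂)/n): √(0.6357·0.3643/387) = 0.02446 and √(0.3850·0.6150/1083) = 0.01479.
SE(p̂₁ − p̂₂) = √(SE₁² + SE₂²) = √(0.0005982916 + 0.0002187441) = 0.02858, since the two samples are independent.
At 99% confidence z* = 2.576; margin = 2.576 × 0.02858 = 0.07362.
The difference is 0.6357 − 0.3850 = 0.2507, so the interval is 0.2507 ± 0.07362 = (0.177, 0.324).

(0.177, 0.324)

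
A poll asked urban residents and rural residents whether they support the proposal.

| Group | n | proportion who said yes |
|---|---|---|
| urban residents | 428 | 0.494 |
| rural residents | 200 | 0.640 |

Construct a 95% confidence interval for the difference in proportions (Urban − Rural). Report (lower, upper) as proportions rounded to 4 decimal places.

The two standard errors are √(0.4940×0.5060/428) = 0.02417 and √(0.6400×0.3600/200) = 0.03394.
Because the samples are independent, SE_diff = √(0.02417² + 0.03394²) = 0.04167.
Using z* = 1.960 for 95%, ME = 1.960 × 0.04167 = 0.08167.
p̂₁ − p̂₂ = -0.1460; interval -0.1460 ± 0.08167 gives (-0.2277, -0.0643).

(-0.2277, -0.0643)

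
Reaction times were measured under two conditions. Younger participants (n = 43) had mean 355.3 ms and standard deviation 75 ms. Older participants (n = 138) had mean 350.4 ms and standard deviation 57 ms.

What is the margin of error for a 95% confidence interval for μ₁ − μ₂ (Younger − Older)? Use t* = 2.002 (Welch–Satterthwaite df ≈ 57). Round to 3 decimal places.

Per-group SEs: s₁/√n₁ = 75/√43 = 11.4374, s₂/√n₂ = 57/√138 = 4.8522.
Unpooled SE of the difference: √(130.81411876 + 23.54384484) = 12.4241.
Margin of error = t* · SE = 2.002 × 12.4241 = 24.8730.

24.873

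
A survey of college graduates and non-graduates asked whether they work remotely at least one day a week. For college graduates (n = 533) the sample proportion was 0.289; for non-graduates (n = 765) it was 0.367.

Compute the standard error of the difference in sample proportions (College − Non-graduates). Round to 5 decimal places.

0.02625

Each SE is √(p̂(1−p̂)/n): √(0.2890·0.7110/533) = 0.01963 and √(0.3670·0.6330/765) = 0.01743.
SE(p̂₁ − p̂₂) = √(SE₁² + SE₂²) = √(0.0003853369 + 0.0003038049) = 0.02625, since the two samples are independent.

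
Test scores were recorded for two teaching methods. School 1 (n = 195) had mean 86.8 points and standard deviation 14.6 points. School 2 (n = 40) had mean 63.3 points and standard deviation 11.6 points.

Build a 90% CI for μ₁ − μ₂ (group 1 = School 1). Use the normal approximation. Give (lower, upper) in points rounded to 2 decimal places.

Per-group SEs: s₁/√n₁ = 14.6/√195 = 1.0455, s₂/√n₂ = 11.6/√40 = 1.8341.
Unpooled SE of the difference: √(1.09307025 + 3.36392281) = 2.1112.
Margin of error = z* · SE = 1.645 × 2.1112 = 3.4729.
x̄₁ − x̄₂ = 86.8 − 63.3 = 23.5000.
CI: 23.5000 ± 3.4729 = (20.03, 26.97).

(20.03, 26.97)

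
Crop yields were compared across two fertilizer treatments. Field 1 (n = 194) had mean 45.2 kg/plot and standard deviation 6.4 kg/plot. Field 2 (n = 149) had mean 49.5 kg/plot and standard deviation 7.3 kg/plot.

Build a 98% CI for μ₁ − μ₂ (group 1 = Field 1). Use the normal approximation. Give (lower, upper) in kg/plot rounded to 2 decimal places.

(-6.05, -2.55)

SE₁ = s₁/√n₁ = 6.4/√194 = 0.4595; SE₂ = 7.3/√149 = 0.5980.
Independent samples, unequal variances: SE_diff = √(SE₁² + SE₂²) = √(0.21114025 + 0.357604) = 0.7542.
z* = 2.326, so margin of error = 2.326 × 0.7542 = 1.7543.
Difference in means = 45.2 − 49.5 = -4.3000.
-4.3000 ± 1.7543 → (-6.05, -2.55).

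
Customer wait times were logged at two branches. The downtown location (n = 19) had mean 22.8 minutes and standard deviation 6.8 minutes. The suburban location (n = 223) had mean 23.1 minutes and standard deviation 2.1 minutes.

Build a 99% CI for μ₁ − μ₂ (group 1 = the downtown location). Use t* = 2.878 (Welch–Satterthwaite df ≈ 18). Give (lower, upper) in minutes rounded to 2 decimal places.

(-4.81, 4.21)

Standard errors of each mean: 6.8/√19 = 1.5600 and 2.1/√223 = 0.1406.
SE(x̄₁ − x̄₂) = √(1.5600² + 0.1406²) = 1.5663 for independent samples with unequal variances.
With t* = 2.878, the margin is 2.878 × 1.5663 = 4.5078.
x̄₁ − x̄₂ = 22.8 − 23.1 = -0.3000; the interval is -0.3000 ± 4.5078 = (-4.81, 4.21).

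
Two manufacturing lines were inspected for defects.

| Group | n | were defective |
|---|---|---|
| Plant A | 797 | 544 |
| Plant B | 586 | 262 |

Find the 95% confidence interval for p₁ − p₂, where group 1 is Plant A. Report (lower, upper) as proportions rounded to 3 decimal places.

p̂₁ = 544/797 = 0.6826 and p̂₂ = 262/586 = 0.4471.
SE₁ = √(p̂₁(1−p̂₁)/n₁) = √(0.6826·0.3174/797) = 0.01649; SE₂ = √(0.4471·0.5529/586) = 0.02054.
Independent samples: SE of the difference = √(SE₁² + SE₂²) = √(0.0002719201 + 0.0004218916) = 0.02634.
z* for 95% confidence is 1.960, so the margin of error is 1.960 × 0.02634 = 0.05163.
Point estimate p̂₁ − p̂₂ = 0.6826 − 0.4471 = 0.2355.
0.2355 ± 0.05163 → (0.184, 0.287).

(0.184, 0.287)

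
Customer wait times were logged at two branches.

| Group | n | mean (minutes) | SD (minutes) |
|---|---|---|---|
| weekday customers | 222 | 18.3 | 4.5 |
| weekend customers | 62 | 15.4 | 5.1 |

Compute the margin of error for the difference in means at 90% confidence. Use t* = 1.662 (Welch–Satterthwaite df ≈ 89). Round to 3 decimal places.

Per-group SEs: s₁/√n₁ = 4.5/√222 = 0.3020, s₂/√n₂ = 5.1/√62 = 0.6477.
Unpooled SE of the difference: √(0.091204 + 0.41951529) = 0.7146.
Margin of error = t* · SE = 1.662 × 0.7146 = 1.1877.

1.188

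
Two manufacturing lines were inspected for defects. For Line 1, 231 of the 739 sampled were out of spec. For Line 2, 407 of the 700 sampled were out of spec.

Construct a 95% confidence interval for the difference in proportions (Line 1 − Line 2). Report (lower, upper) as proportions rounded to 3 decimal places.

(-0.318, -0.219)

Sample proportions: 231/739 = 0.3126, 407/700 = 0.5814.
Each SE is √(p̂(1−p̂)/n): √(0.3126·0.6874/739) = 0.01705 and √(0.5814·0.4186/700) = 0.01865.
SE(p̂₁ − p̂₂) = √(SE₁² + SE₂²) = √(0.0002907025 + 0.0003478225) = 0.02527, since the two samples are independent.
At 95% confidence z* = 1.960; margin = 1.960 × 0.02527 = 0.04953.
The difference is 0.3126 − 0.5814 = -0.2688, so the interval is -0.2688 ± 0.04953 = (-0.318, -0.219).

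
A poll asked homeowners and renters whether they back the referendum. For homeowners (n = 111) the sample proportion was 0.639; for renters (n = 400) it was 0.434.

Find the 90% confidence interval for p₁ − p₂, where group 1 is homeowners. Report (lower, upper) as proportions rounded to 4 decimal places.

The two standard errors are √(0.6390×0.3610/111) = 0.04559 and √(0.4340×0.5660/400) = 0.02478.
Because the samples are independent, SE_diff = √(0.04559² + 0.02478²) = 0.05189.
Using z* = 1.645 for 90%, ME = 1.645 × 0.05189 = 0.08536.
p̂₁ − p̂₂ = 0.2050; interval 0.2050 ± 0.08536 gives (0.1196, 0.2904).

(0.1196, 0.2904)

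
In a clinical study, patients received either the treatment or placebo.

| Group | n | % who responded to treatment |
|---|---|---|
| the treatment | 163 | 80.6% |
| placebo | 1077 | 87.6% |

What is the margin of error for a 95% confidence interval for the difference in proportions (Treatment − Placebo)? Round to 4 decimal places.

Each SE is √(p̂(1−p̂)/n): √(0.8060·0.1940/163) = 0.03097 and √(0.8760·0.1240/1077) = 0.01004.
SE(p̂₁ − p̂₂) = √(SE₁² + SE₂²) = √(0.0009591409 + 0.0001008016) = 0.03256, since the two samples are independent.
At 95% confidence z* = 1.960; margin = 1.960 × 0.03256 = 0.06382.

0.0638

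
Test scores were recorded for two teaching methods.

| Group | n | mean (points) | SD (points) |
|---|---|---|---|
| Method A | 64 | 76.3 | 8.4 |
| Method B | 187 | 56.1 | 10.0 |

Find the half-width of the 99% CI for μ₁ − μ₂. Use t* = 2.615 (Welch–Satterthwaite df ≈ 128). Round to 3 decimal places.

Per-group SEs: s₁/√n₁ = 8.4/√64 = 1.0500, s₂/√n₂ = 10.0/√187 = 0.7313.
Unpooled SE of the difference: √(1.1025 + 0.53479969) = 1.2796.
Margin of error = t* · SE = 2.615 × 1.2796 = 3.3462.

3.346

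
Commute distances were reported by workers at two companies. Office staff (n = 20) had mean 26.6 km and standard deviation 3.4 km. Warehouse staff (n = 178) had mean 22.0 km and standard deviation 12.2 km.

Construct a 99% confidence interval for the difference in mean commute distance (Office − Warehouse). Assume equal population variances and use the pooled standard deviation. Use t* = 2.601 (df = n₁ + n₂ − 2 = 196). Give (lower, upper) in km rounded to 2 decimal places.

s_p = √[((n₁−1)s₁² + (n₂−1)s₂²)/(n₁+n₂−2)] = √[(19·3.4² + 177·12.2²)/196] = 11.6418.
SE = 11.6418·√(1/20 + 1/178) = 2.7455.
With t* = 2.601, margin = 2.601 × 2.7455 = 7.1410.
x̄₁ − x̄₂ = 26.6 − 22.0 = 4.6000; interval 4.6000 ± 7.1410 = (-2.54, 11.74).

(-2.54, 11.74)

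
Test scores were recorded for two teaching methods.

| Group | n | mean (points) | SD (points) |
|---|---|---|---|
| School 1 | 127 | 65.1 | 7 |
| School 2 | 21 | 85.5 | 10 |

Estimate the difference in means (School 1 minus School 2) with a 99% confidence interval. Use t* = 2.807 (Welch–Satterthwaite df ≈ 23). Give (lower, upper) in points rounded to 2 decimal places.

(-26.77, -14.03)

SE₁ = s₁/√n₁ = 7/√127 = 0.6211; SE₂ = 10/√21 = 2.1822.
Independent samples, unequal variances: SE_diff = √(SE₁² + SE₂²) = √(0.38576521 + 4.76199684) = 2.2689.
t* = 2.807, so margin of error = 2.807 × 2.2689 = 6.3688.
Difference in means = 65.1 − 85.5 = -20.4000.
-20.4000 ± 6.3688 → (-26.77, -14.03).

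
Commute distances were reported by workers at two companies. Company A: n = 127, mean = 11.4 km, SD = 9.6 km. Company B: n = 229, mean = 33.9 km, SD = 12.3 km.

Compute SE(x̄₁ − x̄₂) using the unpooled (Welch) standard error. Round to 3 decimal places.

SE₁ = s₁/√n₁ = 9.6/√127 = 0.8519; SE₂ = 12.3/√229 = 0.8128.
Independent samples, unequal variances: SE_diff = √(SE₁² + SE₂²) = √(0.72573361 + 0.66064384) = 1.1774.

1.177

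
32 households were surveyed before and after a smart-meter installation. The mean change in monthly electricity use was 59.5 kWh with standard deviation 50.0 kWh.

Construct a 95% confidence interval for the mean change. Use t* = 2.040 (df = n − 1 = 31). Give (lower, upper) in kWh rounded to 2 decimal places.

Paired design: SE = s_d/√n = 50.0/√32 = 8.8388.
t* = 2.040; margin of error = 2.040 × 8.8388 = 18.0312.
59.5 ± 18.0312 → (41.47, 77.53).

(41.47, 77.53)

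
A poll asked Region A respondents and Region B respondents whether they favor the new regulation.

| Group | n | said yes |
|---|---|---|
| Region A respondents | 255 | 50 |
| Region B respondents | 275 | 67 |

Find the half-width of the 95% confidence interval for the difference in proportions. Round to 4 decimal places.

0.0703

First, p̂₁ = 50/255 = 0.1961; p̂₂ = 67/275 = 0.2436.
The two standard errors are √(0.1961×0.8039/255) = 0.02486 and √(0.2436×0.7564/275) = 0.02588.
Because the samples are independent, SE_diff = √(0.02486² + 0.02588²) = 0.03589.
Using z* = 1.960 for 95%, ME = 1.960 × 0.03589 = 0.07034.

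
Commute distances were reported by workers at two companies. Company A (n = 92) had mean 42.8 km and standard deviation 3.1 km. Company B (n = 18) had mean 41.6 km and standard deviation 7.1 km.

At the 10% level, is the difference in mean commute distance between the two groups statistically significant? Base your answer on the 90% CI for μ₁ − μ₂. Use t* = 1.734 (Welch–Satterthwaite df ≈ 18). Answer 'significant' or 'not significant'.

not significant

Standard errors of each mean: 3.1/√92 = 0.3232 and 7.1/√18 = 1.6735.
SE(x̄₁ − x̄₂) = √(0.3232² + 1.6735²) = 1.7044 for independent samples with unequal variances.
With t* = 1.734, the margin is 1.734 × 1.7044 = 2.9554.
x̄₁ − x̄₂ = 42.8 − 41.6 = 1.2000; the interval is 1.2000 ± 2.9554 = (-1.7554, 4.1554).
The interval (-1.7554, 4.1554) contains 0, so the difference is not significant.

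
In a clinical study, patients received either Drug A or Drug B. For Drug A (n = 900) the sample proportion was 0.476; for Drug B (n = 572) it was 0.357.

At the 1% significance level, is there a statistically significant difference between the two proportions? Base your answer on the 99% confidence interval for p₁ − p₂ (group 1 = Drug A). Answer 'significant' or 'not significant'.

The two standard errors are √(0.4760×0.5240/900) = 0.01665 and √(0.3570×0.6430/572) = 0.02003.
Because the samples are independent, SE_diff = √(0.01665² + 0.02003²) = 0.02605.
Using z* = 2.576 for 99%, ME = 2.576 × 0.02605 = 0.06710.
p̂₁ − p̂₂ = 0.1190; interval 0.1190 ± 0.06710 gives (0.05190, 0.18610).
The interval (0.05190, 0.18610) does not contain 0, so the difference is significant.

significant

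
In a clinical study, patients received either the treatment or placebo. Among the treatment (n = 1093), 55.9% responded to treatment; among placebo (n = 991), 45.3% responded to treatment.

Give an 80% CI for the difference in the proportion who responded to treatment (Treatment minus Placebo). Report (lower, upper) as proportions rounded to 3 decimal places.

SE₁ = √(p̂₁(1−p̂₁)/n₁) = √(0.5590·0.4410/1093) = 0.01502; SE₂ = √(0.4530·0.5470/991) = 0.01581.
Independent samples: SE of the difference = √(SE₁² + SE₂²) = √(0.0002256004 + 0.0002499561) = 0.02181.
z* for 80% confidence is 1.282, so the margin of error is 1.282 × 0.02181 = 0.02796.
Point estimate p̂₁ − p̂₂ = 0.5590 − 0.4530 = 0.1060.
0.1060 ± 0.02796 → (0.078, 0.134).

(0.078, 0.134)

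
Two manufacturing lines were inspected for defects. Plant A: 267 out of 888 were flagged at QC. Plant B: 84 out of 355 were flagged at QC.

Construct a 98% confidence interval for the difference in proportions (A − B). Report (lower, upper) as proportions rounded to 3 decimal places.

Sample proportions: 267/888 = 0.3007, 84/355 = 0.2366.
Each SE is √(p̂(1−p̂)/n): √(0.3007·0.6993/888) = 0.01539 and √(0.2366·0.7634/355) = 0.02256.
SE(p̂₁ − p̂₂) = √(SE₁² + SE₂²) = √(0.0002368521 + 0.0005089536) = 0.02731, since the two samples are independent.
At 98% confidence z* = 2.326; margin = 2.326 × 0.02731 = 0.06352.
The difference is 0.3007 − 0.2366 = 0.0641, so the interval is 0.0641 ± 0.06352 = (0.001, 0.128).

(0.001, 0.128)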